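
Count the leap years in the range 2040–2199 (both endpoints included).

Multiples of 4 in [2040,2199]: 40.
Of those, multiples of 100: 1 (not leap unless ÷400).
Multiples of 400: 0.
Leap years = 40 − 1 + 0 = 39.

39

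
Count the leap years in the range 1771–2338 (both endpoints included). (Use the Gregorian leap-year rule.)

Multiples of 4 in [1771,2338]: 142.
Of those, multiples of 100: 6 (not leap unless ÷400).
Multiples of 400: 1.
Leap years = 142 − 6 + 1 = 137.

137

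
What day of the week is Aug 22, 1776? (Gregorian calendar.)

Doomsday rule: the anchor day for the 1700s is Sunday. For year 76: 76÷12 = 6 r 4, and 4÷4 = 1, so 6+4+1 = 11.
Sunday + 11 ≡ Thursday — that's 1776's doomsday.
In August the doomsday date is Aug 8.
Aug 22 is 14 days after Aug 8; 14 mod 7 = 0, so Thursday + 0 = Thursday.

Thursday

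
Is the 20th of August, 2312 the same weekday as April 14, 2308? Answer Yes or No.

Yes

From Apr 14, 2308 to Aug 20, 2312 is 1589 days.
1589 mod 7 = 0, so they are the same weekday.
(Apr 14, 2308 is a Tuesday; Aug 20, 2312 is a Tuesday.)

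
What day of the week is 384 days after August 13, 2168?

First find the weekday of Aug 13, 2168. Doomsday rule: the anchor day for the 2100s is Sunday. For year 68: 68÷12 = 5 r 8, and 8÷4 = 2, so 5+8+2 = 15.
Sunday + 15 ≡ Monday — that's 2168's doomsday.
In August the doomsday date is Aug 8.
Aug 13 is 5 days after Aug 8; 5 mod 7 = 5, so Monday + 5 = Saturday.
384 mod 7 = 6, so 384 days after a Saturday is Saturday + 6 = Friday.

Friday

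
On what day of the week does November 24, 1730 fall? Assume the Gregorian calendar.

Doomsday rule: the anchor day for the 1700s is Sunday. For year 30: 30÷12 = 2 r 6, and 6÷4 = 1, so 2+6+1 = 9.
Sunday + 9 ≡ Tuesday — that's 1730's doomsday.
In November the doomsday date is Nov 7.
Nov 24 is 17 days after Nov 7; 17 mod 7 = 3, so Tuesday + 3 = Friday.

Friday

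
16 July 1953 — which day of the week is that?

Thursday

Doomsday rule: the anchor day for the 1900s is Wednesday. For year 53: 53÷12 = 4 r 5, and 5÷4 = 1, so 4+5+1 = 10.
Wednesday + 10 ≡ Saturday — that's 1953's doomsday.
In July the doomsday date is Jul 11.
Jul 16 is 5 days after Jul 11; 5 mod 7 = 5, so Saturday + 5 = Thursday.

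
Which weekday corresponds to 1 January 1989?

Doomsday rule: the anchor day for the 1900s is Wednesday. For year 89: 89÷12 = 7 r 5, and 5÷4 = 1, so 7+5+1 = 13.
Wednesday + 13 ≡ Tuesday — that's 1989's doomsday.
In January the doomsday date is Jan 3 (1989 is not a leap year).
Jan 1 is 2 days before Jan 3; 2 mod 7 = 2, so Tuesday − 2 = Sunday.

Sunday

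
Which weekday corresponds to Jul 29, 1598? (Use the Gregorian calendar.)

Wednesday

Doomsday rule: the anchor day for the 1500s is Wednesday. For year 98: 98÷12 = 8 r 2, and 2÷4 = 0, so 8+2+0 = 10.
Wednesday + 10 ≡ Saturday — that's 1598's doomsday.
In July the doomsday date is Jul 11.
Jul 29 is 18 days after Jul 11; 18 mod 7 = 4, so Saturday + 4 = Wednesday.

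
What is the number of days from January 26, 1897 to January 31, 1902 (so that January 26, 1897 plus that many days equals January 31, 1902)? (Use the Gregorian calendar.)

1830

Jan 26, 1897 → Jan 26, 1898: 365 days.
Jan 26, 1898 → Jan 26, 1899: 365 days.
Jan 26, 1899 → Jan 26, 1900: 365 days.
Jan 26, 1900 → Jan 26, 1901: 365 days.
Jan 26, 1901 → Feb 26, 1901: 31 days (January has 31).
Feb 26, 1901 → Mar 26, 1901: 28 days (February has 28).
Mar 26, 1901 → Apr 26, 1901: 31 days (March has 31).
Apr 26, 1901 → May 26, 1901: 30 days (April has 30).
May 26, 1901 → Jun 26, 1901: 31 days (May has 31).
Jun 26, 1901 → Jul 26, 1901: 30 days (June has 30).
Jul 26, 1901 → Aug 26, 1901: 31 days (July has 31).
Aug 26, 1901 → Sep 26, 1901: 31 days (August has 31).
Sep 26, 1901 → Oct 26, 1901: 30 days (September has 30).
Oct 26, 1901 → Nov 26, 1901: 31 days (October has 31).
Nov 26, 1901 → Dec 26, 1901: 30 days (November has 30).
Dec 26, 1901 → Jan 26, 1902: 31 days (December has 31).
Jan 26, 1902 → Jan 31, 1902: 5 days.
Total: 1830 days.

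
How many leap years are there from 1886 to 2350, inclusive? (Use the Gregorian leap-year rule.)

Multiples of 4 in [1886,2350]: 116.
Of those, multiples of 100: 5 (not leap unless ÷400).
Multiples of 400: 1.
Leap years = 116 − 5 + 1 = 112.

112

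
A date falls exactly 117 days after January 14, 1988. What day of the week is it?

Jan 14, 1988 is a Thursday.
117 mod 7 = 5, so 117 days after a Thursday is Thursday + 5 = Tuesday.

Tuesday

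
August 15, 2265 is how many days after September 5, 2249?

Sep 5, 2249 → Sep 5, 2250: 365 days.
Sep 5, 2250 → Sep 5, 2251: 365 days.
Sep 5, 2251 → Sep 5, 2252: 366 days (Feb 29, 2252 is in that span).
Sep 5, 2252 → Sep 5, 2253: 365 days.
Sep 5, 2253 → Sep 5, 2254: 365 days.
Sep 5, 2254 → Sep 5, 2255: 365 days.
Sep 5, 2255 → Sep 5, 2256: 366 days (Feb 29, 2256 is in that span).
Sep 5, 2256 → Sep 5, 2257: 365 days.
Sep 5, 2257 → Sep 5, 2258: 365 days.
Sep 5, 2258 → Sep 5, 2259: 365 days.
Sep 5, 2259 → Sep 5, 2260: 366 days (Feb 29, 2260 is in that span).
Sep 5, 2260 → Sep 5, 2261: 365 days.
Sep 5, 2261 → Sep 5, 2262: 365 days.
Sep 5, 2262 → Sep 5, 2263: 365 days.
Sep 5, 2263 → Sep 5, 2264: 366 days (Feb 29, 2264 is in that span).
Sep 5, 2264 → Oct 5, 2264: 30 days (September has 30).
Oct 5, 2264 → Nov 5, 2264: 31 days (October has 31).
Nov 5, 2264 → Dec 5, 2264: 30 days (November has 30).
Dec 5, 2264 → Jan 5, 2265: 31 days (December has 31).
Jan 5, 2265 → Feb 5, 2265: 31 days (January has 31).
Feb 5, 2265 → Mar 5, 2265: 28 days (February has 28).
Mar 5, 2265 → Apr 5, 2265: 31 days (March has 31).
Apr 5, 2265 → May 5, 2265: 30 days (April has 30).
May 5, 2265 → Jun 5, 2265: 31 days (May has 31).
Jun 5, 2265 → Jul 5, 2265: 30 days (June has 30).
Jul 5, 2265 → Aug 5, 2265: 31 days (July has 31).
Aug 5, 2265 → Aug 15, 2265: 10 days.
Total: 5823 days.

5823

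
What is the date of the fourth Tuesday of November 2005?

November 1, 2005 is a Tuesday.
The first Tuesday is therefore November 1 (same day).
The fourth Tuesday is 1 + 3×7 = November 22.

November 22, 2005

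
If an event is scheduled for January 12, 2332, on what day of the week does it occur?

Tuesday

Doomsday rule: the anchor day for the 2300s is Wednesday. For year 32: 32÷12 = 2 r 8, and 8÷4 = 2, so 2+8+2 = 12.
Wednesday + 12 ≡ Monday — that's 2332's doomsday.
In January the doomsday date is Jan 4 (2332 is a leap year (divisible by 4)).
Jan 12 is 8 days after Jan 4; 8 mod 7 = 1, so Monday + 1 = Tuesday.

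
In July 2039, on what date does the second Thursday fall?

July 1, 2039 is a Friday.
The first Thursday is therefore July 7 (6 days later).
The second Thursday is 7 + 1×7 = July 14.

July 14, 2039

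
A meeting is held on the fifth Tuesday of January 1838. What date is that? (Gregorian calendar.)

January 30, 1838

January 1, 1838 is a Monday.
The first Tuesday is therefore January 2 (1 days later).
The fifth Tuesday is 2 + 4×7 = January 30.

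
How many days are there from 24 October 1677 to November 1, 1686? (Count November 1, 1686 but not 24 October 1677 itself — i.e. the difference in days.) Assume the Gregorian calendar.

3295

Oct 24, 1677 → Oct 24, 1678: 365 days.
Oct 24, 1678 → Oct 24, 1679: 365 days.
Oct 24, 1679 → Oct 24, 1680: 366 days (Feb 29, 1680 is in that span).
Oct 24, 1680 → Oct 24, 1681: 365 days.
Oct 24, 1681 → Oct 24, 1682: 365 days.
Oct 24, 1682 → Oct 24, 1683: 365 days.
Oct 24, 1683 → Oct 24, 1684: 366 days (Feb 29, 1684 is in that span).
Oct 24, 1684 → Oct 24, 1685: 365 days.
Oct 24, 1685 → Nov 24, 1685: 31 days (October has 31).
Nov 24, 1685 → Dec 24, 1685: 30 days (November has 30).
Dec 24, 1685 → Jan 24, 1686: 31 days (December has 31).
Jan 24, 1686 → Feb 24, 1686: 31 days (January has 31).
Feb 24, 1686 → Mar 24, 1686: 28 days (February has 28).
Mar 24, 1686 → Apr 24, 1686: 31 days (March has 31).
Apr 24, 1686 → May 24, 1686: 30 days (April has 30).
May 24, 1686 → Jun 24, 1686: 31 days (May has 31).
Jun 24, 1686 → Jul 24, 1686: 30 days (June has 30).
Jul 24, 1686 → Aug 24, 1686: 31 days (July has 31).
Aug 24, 1686 → Sep 24, 1686: 31 days (August has 31).
Sep 24, 1686 → Oct 24, 1686: 30 days (September has 30).
Oct 24, 1686 → Nov 1, 1686: 8 days.
Total: 3295 days.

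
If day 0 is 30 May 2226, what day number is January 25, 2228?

605

May 30, 2226 → May 30, 2227: 365 days.
May 30, 2227 → Jun 30, 2227: 31 days (May has 31).
Jun 30, 2227 → Jul 30, 2227: 30 days (June has 30).
Jul 30, 2227 → Aug 30, 2227: 31 days (July has 31).
Aug 30, 2227 → Sep 30, 2227: 31 days (August has 31).
Sep 30, 2227 → Oct 30, 2227: 30 days (September has 30).
Oct 30, 2227 → Nov 30, 2227: 31 days (October has 31).
Nov 30, 2227 → Dec 30, 2227: 30 days (November has 30).
Dec 30, 2227 → Jan 25, 2228: 26 days.
Total: 605 days.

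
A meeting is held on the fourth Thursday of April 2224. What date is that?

April 1, 2224 is a Thursday.
The first Thursday is therefore April 1 (same day).
The fourth Thursday is 1 + 3×7 = April 22.

April 22, 2224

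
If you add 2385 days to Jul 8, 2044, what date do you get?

January 18, 2051

+365 (one year) → Jul 8, 2045 (2020 left).
+365 (one year) → Jul 8, 2046 (1655 left).
+365 (one year) → Jul 8, 2047 (1290 left).
+366 (one year; includes Feb 29, 2048) → Jul 8, 2048 (924 left).
+365 (one year) → Jul 8, 2049 (559 left).
+365 (one year) → Jul 8, 2050 (194 left).
Jul has 31 days: +24 → Aug 1, 2050 (170 left).
Aug has 31 days: +31 → Sep 1, 2050 (139 left).
Sep has 30 days: +30 → Oct 1, 2050 (109 left).
Oct has 31 days: +31 → Nov 1, 2050 (78 left).
Nov has 30 days: +30 → Dec 1, 2050 (48 left).
Dec has 31 days: +31 → Jan 1, 2051 (17 left).
+17 → Jan 18, 2051.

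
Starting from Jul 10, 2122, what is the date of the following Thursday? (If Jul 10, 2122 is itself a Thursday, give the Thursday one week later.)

Jul 10, 2122 is a Friday.
From Friday to the next Thursday is 6 days.
Jul 10, 2122 + 6 = Jul 16, 2122.

July 16, 2122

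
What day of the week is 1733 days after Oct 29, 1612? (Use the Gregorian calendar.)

First find the weekday of Oct 29, 1612. Doomsday rule: the anchor day for the 1600s is Tuesday. For year 12: 12÷12 = 1 r 0, and 0÷4 = 0, so 1+0+0 = 1.
Tuesday + 1 ≡ Wednesday — that's 1612's doomsday.
In October the doomsday date is Oct 10.
Oct 29 is 19 days after Oct 10; 19 mod 7 = 5, so Wednesday + 5 = Monday.
1733 mod 7 = 4, so 1733 days after a Monday is Monday + 4 = Friday.

Friday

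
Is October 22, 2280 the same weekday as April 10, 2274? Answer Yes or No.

From Apr 10, 2274 to Oct 22, 2280 is 2387 days.
2387 mod 7 = 0, so they are the same weekday.
(Apr 10, 2274 is a Friday; Oct 22, 2280 is a Friday.)

Yes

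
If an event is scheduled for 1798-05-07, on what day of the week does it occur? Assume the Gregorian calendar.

Monday

Doomsday rule: the anchor day for the 1700s is Sunday. For year 98: 98÷12 = 8 r 2, and 2÷4 = 0, so 8+2+0 = 10.
Sunday + 10 ≡ Wednesday — that's 1798's doomsday.
In May the doomsday date is May 9.
May 7 is 2 days before May 9; 2 mod 7 = 2, so Wednesday − 2 = Monday.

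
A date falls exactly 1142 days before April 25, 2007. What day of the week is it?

Tuesday

Apr 25, 2007 is a Wednesday.
1142 mod 7 = 1, so 1142 days before a Wednesday is Wednesday − 1 = Tuesday.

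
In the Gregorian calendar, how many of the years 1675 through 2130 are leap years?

Multiples of 4 in [1675,2130]: 114.
Of those, multiples of 100: 5 (not leap unless ÷400).
Multiples of 400: 1.
Leap years = 114 − 5 + 1 = 110.

110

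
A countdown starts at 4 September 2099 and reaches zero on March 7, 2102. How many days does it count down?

Sep 4, 2099 → Sep 4, 2100: 365 days.
Sep 4, 2100 → Sep 4, 2101: 365 days.
Sep 4, 2101 → Oct 4, 2101: 30 days (September has 30).
Oct 4, 2101 → Nov 4, 2101: 31 days (October has 31).
Nov 4, 2101 → Dec 4, 2101: 30 days (November has 30).
Dec 4, 2101 → Jan 4, 2102: 31 days (December has 31).
Jan 4, 2102 → Feb 4, 2102: 31 days (January has 31).
Feb 4, 2102 → Mar 4, 2102: 28 days (February has 28).
Mar 4, 2102 → Mar 7, 2102: 3 days.
Total: 914 days.

914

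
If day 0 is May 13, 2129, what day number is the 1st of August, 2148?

May 13, 2129 → May 13, 2130: 365 days.
May 13, 2130 → May 13, 2131: 365 days.
May 13, 2131 → May 13, 2132: 366 days (Feb 29, 2132 is in that span).
May 13, 2132 → May 13, 2133: 365 days.
May 13, 2133 → May 13, 2134: 365 days.
May 13, 2134 → May 13, 2135: 365 days.
May 13, 2135 → May 13, 2136: 366 days (Feb 29, 2136 is in that span).
May 13, 2136 → May 13, 2137: 365 days.
May 13, 2137 → May 13, 2138: 365 days.
May 13, 2138 → May 13, 2139: 365 days.
May 13, 2139 → May 13, 2140: 366 days (Feb 29, 2140 is in that span).
May 13, 2140 → May 13, 2141: 365 days.
May 13, 2141 → May 13, 2142: 365 days.
May 13, 2142 → May 13, 2143: 365 days.
May 13, 2143 → May 13, 2144: 366 days (Feb 29, 2144 is in that span).
May 13, 2144 → May 13, 2145: 365 days.
May 13, 2145 → May 13, 2146: 365 days.
May 13, 2146 → May 13, 2147: 365 days.
May 13, 2147 → May 13, 2148: 366 days (Feb 29, 2148 is in that span).
May 13, 2148 → Jun 13, 2148: 31 days (May has 31).
Jun 13, 2148 → Jul 13, 2148: 30 days (June has 30).
Jul 13, 2148 → Aug 1, 2148: 19 days.
Total: 7020 days.

7020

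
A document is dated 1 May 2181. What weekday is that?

Tuesday

January 1, 2181 is a Monday.
Jan 1, 2181 → Feb 1, 2181: 31 days (January has 31).
Feb 1, 2181 → Mar 1, 2181: 28 days (February has 28).
Mar 1, 2181 → Apr 1, 2181: 31 days (March has 31).
Apr 1, 2181 → May 1, 2181: 30 days.
Total: 120 days.
120 mod 7 = 1, so Monday + 1 = Tuesday.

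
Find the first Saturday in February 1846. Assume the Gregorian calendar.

February 1, 1846 is a Sunday.
The first Saturday is therefore February 7 (6 days later).

February 7, 1846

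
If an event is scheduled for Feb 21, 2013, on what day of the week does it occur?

Thursday

Doomsday rule: the anchor day for the 2000s is Tuesday. For year 13: 13÷12 = 1 r 1, and 1÷4 = 0, so 1+1+0 = 2.
Tuesday + 2 ≡ Thursday — that's 2013's doomsday.
In February the doomsday date is Feb 28 (2013 is not a leap year).
Feb 21 is 7 days before Feb 28; 7 mod 7 = 0, so Thursday − 0 = Thursday.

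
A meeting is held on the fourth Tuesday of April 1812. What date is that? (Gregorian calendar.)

April 1, 1812 is a Wednesday.
The first Tuesday is therefore April 7 (6 days later).
The fourth Tuesday is 7 + 3×7 = April 28.

April 28, 1812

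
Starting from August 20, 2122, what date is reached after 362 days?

August 17, 2123

Aug has 31 days: +12 → Sep 1, 2122 (350 left).
Sep has 30 days: +30 → Oct 1, 2122 (320 left).
Oct has 31 days: +31 → Nov 1, 2122 (289 left).
Nov has 30 days: +30 → Dec 1, 2122 (259 left).
Dec has 31 days: +31 → Jan 1, 2123 (228 left).
Jan has 31 days: +31 → Feb 1, 2123 (197 left).
Feb has 28 days: +28 → Mar 1, 2123 (169 left).
Mar has 31 days: +31 → Apr 1, 2123 (138 left).
Apr has 30 days: +30 → May 1, 2123 (108 left).
May has 31 days: +31 → Jun 1, 2123 (77 left).
Jun has 30 days: +30 → Jul 1, 2123 (47 left).
Jul has 31 days: +31 → Aug 1, 2123 (16 left).
+16 → Aug 17, 2123.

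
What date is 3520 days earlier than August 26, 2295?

−365 (one year) → Aug 26, 2294 (3155 left).
−365 (one year) → Aug 26, 2293 (2790 left).
−365 (one year) → Aug 26, 2292 (2425 left).
−366 (one year; includes Feb 29, 2292) → Aug 26, 2291 (2059 left).
−365 (one year) → Aug 26, 2290 (1694 left).
−365 (one year) → Aug 26, 2289 (1329 left).
−365 (one year) → Aug 26, 2288 (964 left).
−366 (one year; includes Feb 29, 2288) → Aug 26, 2287 (598 left).
−365 (one year) → Aug 26, 2286 (233 left).
−26 → Jul 31, 2286 (end of Jul, 31 days; 207 left).
−31 → Jun 30, 2286 (end of Jun, 30 days; 176 left).
−30 → May 31, 2286 (end of May, 31 days; 146 left).
−31 → Apr 30, 2286 (end of Apr, 30 days; 115 left).
−30 → Mar 31, 2286 (end of Mar, 31 days; 85 left).
−31 → Feb 28, 2286 (end of Feb, 28 days; 54 left).
−28 → Jan 31, 2286 (end of Jan, 31 days; 26 left).
−26 → Jan 5, 2286.

January 5, 2286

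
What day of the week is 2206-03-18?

Doomsday rule: the anchor day for the 2200s is Friday. For year 06: 6÷12 = 0 r 6, and 6÷4 = 1, so 0+6+1 = 7.
Friday + 7 ≡ Friday — that's 2206's doomsday.
In March the doomsday date is Mar 14.
Mar 18 is 4 days after Mar 14; 4 mod 7 = 4, so Friday + 4 = Tuesday.

Tuesday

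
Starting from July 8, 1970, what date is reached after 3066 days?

+365 (one year) → Jul 8, 1971 (2701 left).
+366 (one year; includes Feb 29, 1972) → Jul 8, 1972 (2335 left).
+365 (one year) → Jul 8, 1973 (1970 left).
+365 (one year) → Jul 8, 1974 (1605 left).
+365 (one year) → Jul 8, 1975 (1240 left).
+366 (one year; includes Feb 29, 1976) → Jul 8, 1976 (874 left).
+365 (one year) → Jul 8, 1977 (509 left).
+365 (one year) → Jul 8, 1978 (144 left).
Jul has 31 days: +24 → Aug 1, 1978 (120 left).
Aug has 31 days: +31 → Sep 1, 1978 (89 left).
Sep has 30 days: +30 → Oct 1, 1978 (59 left).
Oct has 31 days: +31 → Nov 1, 1978 (28 left).
+28 → Nov 29, 1978.

November 29, 1978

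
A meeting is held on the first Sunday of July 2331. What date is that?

July 5, 2331

July 1, 2331 is a Wednesday.
The first Sunday is therefore July 5 (4 days later).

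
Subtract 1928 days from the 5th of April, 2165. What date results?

−365 (one year) → Apr 5, 2164 (1563 left).
−366 (one year; includes Feb 29, 2164) → Apr 5, 2163 (1197 left).
−365 (one year) → Apr 5, 2162 (832 left).
−365 (one year) → Apr 5, 2161 (467 left).
−365 (one year) → Apr 5, 2160 (102 left).
−5 → Mar 31, 2160 (end of Mar, 31 days; 97 left).
−31 → Feb 29, 2160 (end of Feb, 29 days; 66 left).
−29 → Jan 31, 2160 (end of Jan, 31 days; 37 left).
−31 → Dec 31, 2159 (end of Dec, 31 days; 6 left).
−6 → Dec 25, 2159.

December 25, 2159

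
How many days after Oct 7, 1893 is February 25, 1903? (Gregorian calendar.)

3427

Oct 7, 1893 → Oct 7, 1894: 365 days.
Oct 7, 1894 → Oct 7, 1895: 365 days.
Oct 7, 1895 → Oct 7, 1896: 366 days (Feb 29, 1896 is in that span).
Oct 7, 1896 → Oct 7, 1897: 365 days.
Oct 7, 1897 → Oct 7, 1898: 365 days.
Oct 7, 1898 → Oct 7, 1899: 365 days.
Oct 7, 1899 → Oct 7, 1900: 365 days.
Oct 7, 1900 → Oct 7, 1901: 365 days.
Oct 7, 1901 → Oct 7, 1902: 365 days.
Oct 7, 1902 → Nov 7, 1902: 31 days (October has 31).
Nov 7, 1902 → Dec 7, 1902: 30 days (November has 30).
Dec 7, 1902 → Jan 7, 1903: 31 days (December has 31).
Jan 7, 1903 → Feb 7, 1903: 31 days (January has 31).
Feb 7, 1903 → Feb 25, 1903: 18 days.
Total: 3427 days.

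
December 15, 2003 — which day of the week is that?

Monday

Doomsday rule: the anchor day for the 2000s is Tuesday. For year 03: 3÷12 = 0 r 3, and 3÷4 = 0, so 0+3+0 = 3.
Tuesday + 3 ≡ Friday — that's 2003's doomsday.
In December the doomsday date is Dec 12.
Dec 15 is 3 days after Dec 12; 3 mod 7 = 3, so Friday + 3 = Monday.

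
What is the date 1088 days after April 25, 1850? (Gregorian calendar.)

+365 (one year) → Apr 25, 1851 (723 left).
+366 (one year; includes Feb 29, 1852) → Apr 25, 1852 (357 left).
Apr has 30 days: +6 → May 1, 1852 (351 left).
May has 31 days: +31 → Jun 1, 1852 (320 left).
Jun has 30 days: +30 → Jul 1, 1852 (290 left).
Jul has 31 days: +31 → Aug 1, 1852 (259 left).
Aug has 31 days: +31 → Sep 1, 1852 (228 left).
Sep has 30 days: +30 → Oct 1, 1852 (198 left).
Oct has 31 days: +31 → Nov 1, 1852 (167 left).
Nov has 30 days: +30 → Dec 1, 1852 (137 left).
Dec has 31 days: +31 → Jan 1, 1853 (106 left).
Jan has 31 days: +31 → Feb 1, 1853 (75 left).
Feb has 28 days: +28 → Mar 1, 1853 (47 left).
Mar has 31 days: +31 → Apr 1, 1853 (16 left).
+16 → Apr 17, 1853.

April 17, 1853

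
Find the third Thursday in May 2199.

May 1, 2199 is a Wednesday.
The first Thursday is therefore May 2 (1 days later).
The third Thursday is 2 + 2×7 = May 16.

May 16, 2199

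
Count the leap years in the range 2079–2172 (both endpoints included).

Multiples of 4 in [2079,2172]: 24.
Of those, multiples of 100: 1 (not leap unless ÷400).
Multiples of 400: 0.
Leap years = 24 − 1 + 0 = 23.

23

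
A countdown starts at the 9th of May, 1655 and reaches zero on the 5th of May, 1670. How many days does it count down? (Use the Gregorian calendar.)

May 9, 1655 → May 9, 1656: 366 days (Feb 29, 1656 is in that span).
May 9, 1656 → May 9, 1657: 365 days.
May 9, 1657 → May 9, 1658: 365 days.
May 9, 1658 → May 9, 1659: 365 days.
May 9, 1659 → May 9, 1660: 366 days (Feb 29, 1660 is in that span).
May 9, 1660 → May 9, 1661: 365 days.
May 9, 1661 → May 9, 1662: 365 days.
May 9, 1662 → May 9, 1663: 365 days.
May 9, 1663 → May 9, 1664: 366 days (Feb 29, 1664 is in that span).
May 9, 1664 → May 9, 1665: 365 days.
May 9, 1665 → May 9, 1666: 365 days.
May 9, 1666 → May 9, 1667: 365 days.
May 9, 1667 → May 9, 1668: 366 days (Feb 29, 1668 is in that span).
May 9, 1668 → May 9, 1669: 365 days.
May 9, 1669 → Jun 9, 1669: 31 days (May has 31).
Jun 9, 1669 → Jul 9, 1669: 30 days (June has 30).
Jul 9, 1669 → Aug 9, 1669: 31 days (July has 31).
Aug 9, 1669 → Sep 9, 1669: 31 days (August has 31).
Sep 9, 1669 → Oct 9, 1669: 30 days (September has 30).
Oct 9, 1669 → Nov 9, 1669: 31 days (October has 31).
Nov 9, 1669 → Dec 9, 1669: 30 days (November has 30).
Dec 9, 1669 → Jan 9, 1670: 31 days (December has 31).
Jan 9, 1670 → Feb 9, 1670: 31 days (January has 31).
Feb 9, 1670 → Mar 9, 1670: 28 days (February has 28).
Mar 9, 1670 → Apr 9, 1670: 31 days (March has 31).
Apr 9, 1670 → May 5, 1670: 26 days.
Total: 5475 days.

5475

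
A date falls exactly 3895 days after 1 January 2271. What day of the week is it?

First find the weekday of Jan 1, 2271. Doomsday rule: the anchor day for the 2200s is Friday. For year 71: 71÷12 = 5 r 11, and 11÷4 = 2, so 5+11+2 = 18.
Friday + 18 ≡ Tuesday — that's 2271's doomsday.
In January the doomsday date is Jan 3 (2271 is not a leap year).
Jan 1 is 2 days before Jan 3; 2 mod 7 = 2, so Tuesday − 2 = Sunday.
3895 mod 7 = 3, so 3895 days after a Sunday is Sunday + 3 = Wednesday.

Wednesday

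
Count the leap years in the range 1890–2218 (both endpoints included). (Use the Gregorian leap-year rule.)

Multiples of 4 in [1890,2218]: 82.
Of those, multiples of 100: 4 (not leap unless ÷400).
Multiples of 400: 1.
Leap years = 82 − 4 + 1 = 79.

79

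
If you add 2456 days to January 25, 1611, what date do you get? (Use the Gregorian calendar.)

+365 (one year) → Jan 25, 1612 (2091 left).
+366 (one year; includes Feb 29, 1612) → Jan 25, 1613 (1725 left).
+365 (one year) → Jan 25, 1614 (1360 left).
+365 (one year) → Jan 25, 1615 (995 left).
+365 (one year) → Jan 25, 1616 (630 left).
+366 (one year; includes Feb 29, 1616) → Jan 25, 1617 (264 left).
Jan has 31 days: +7 → Feb 1, 1617 (257 left).
Feb has 28 days: +28 → Mar 1, 1617 (229 left).
Mar has 31 days: +31 → Apr 1, 1617 (198 left).
Apr has 30 days: +30 → May 1, 1617 (168 left).
May has 31 days: +31 → Jun 1, 1617 (137 left).
Jun has 30 days: +30 → Jul 1, 1617 (107 left).
Jul has 31 days: +31 → Aug 1, 1617 (76 left).
Aug has 31 days: +31 → Sep 1, 1617 (45 left).
Sep has 30 days: +30 → Oct 1, 1617 (15 left).
+15 → Oct 16, 1617.

October 16, 1617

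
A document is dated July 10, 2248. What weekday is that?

Monday

Doomsday rule: the anchor day for the 2200s is Friday. For year 48: 48÷12 = 4 r 0, and 0÷4 = 0, so 4+0+0 = 4.
Friday + 4 ≡ Tuesday — that's 2248's doomsday.
In July the doomsday date is Jul 11.
Jul 10 is 1 day before Jul 11; 1 mod 7 = 1, so Tuesday − 1 = Monday.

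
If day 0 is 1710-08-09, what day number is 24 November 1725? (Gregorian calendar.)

5586

Aug 9, 1710 → Aug 9, 1711: 365 days.
Aug 9, 1711 → Aug 9, 1712: 366 days (Feb 29, 1712 is in that span).
Aug 9, 1712 → Aug 9, 1713: 365 days.
Aug 9, 1713 → Aug 9, 1714: 365 days.
Aug 9, 1714 → Aug 9, 1715: 365 days.
Aug 9, 1715 → Aug 9, 1716: 366 days (Feb 29, 1716 is in that span).
Aug 9, 1716 → Aug 9, 1717: 365 days.
Aug 9, 1717 → Aug 9, 1718: 365 days.
Aug 9, 1718 → Aug 9, 1719: 365 days.
Aug 9, 1719 → Aug 9, 1720: 366 days (Feb 29, 1720 is in that span).
Aug 9, 1720 → Aug 9, 1721: 365 days.
Aug 9, 1721 → Aug 9, 1722: 365 days.
Aug 9, 1722 → Aug 9, 1723: 365 days.
Aug 9, 1723 → Aug 9, 1724: 366 days (Feb 29, 1724 is in that span).
Aug 9, 1724 → Aug 9, 1725: 365 days.
Aug 9, 1725 → Sep 9, 1725: 31 days (August has 31).
Sep 9, 1725 → Oct 9, 1725: 30 days (September has 30).
Oct 9, 1725 → Nov 9, 1725: 31 days (October has 31).
Nov 9, 1725 → Nov 24, 1725: 15 days.
Total: 5586 days.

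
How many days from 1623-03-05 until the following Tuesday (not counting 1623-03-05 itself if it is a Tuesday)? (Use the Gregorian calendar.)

2

Mar 5, 1623 is a Sunday.
From Sunday to the next Tuesday is 2 days.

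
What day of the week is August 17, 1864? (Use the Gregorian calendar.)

Wednesday

Doomsday rule: the anchor day for the 1800s is Friday. For year 64: 64÷12 = 5 r 4, and 4÷4 = 1, so 5+4+1 = 10.
Friday + 10 ≡ Monday — that's 1864's doomsday.
In August the doomsday date is Aug 8.
Aug 17 is 9 days after Aug 8; 9 mod 7 = 2, so Monday + 2 = Wednesday.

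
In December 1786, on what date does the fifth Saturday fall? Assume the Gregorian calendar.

December 30, 1786

December 1, 1786 is a Friday.
The first Saturday is therefore December 2 (1 days later).
The fifth Saturday is 2 + 4×7 = December 30.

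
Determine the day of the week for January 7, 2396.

Doomsday rule: the anchor day for the 2300s is Wednesday. For year 96: 96÷12 = 8 r 0, and 0÷4 = 0, so 8+0+0 = 8.
Wednesday + 8 ≡ Thursday — that's 2396's doomsday.
In January the doomsday date is Jan 4 (2396 is a leap year (divisible by 4)).
Jan 7 is 3 days after Jan 4; 3 mod 7 = 3, so Thursday + 3 = Sunday.

Sunday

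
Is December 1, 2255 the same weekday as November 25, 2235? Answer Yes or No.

No

From Nov 25, 2235 to Dec 1, 2255 is 7311 days.
7311 mod 7 = 3, so they are different weekdays.
(Nov 25, 2235 is a Wednesday; Dec 1, 2255 is a Saturday.)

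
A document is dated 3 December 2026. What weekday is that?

Thursday

Doomsday rule: the anchor day for the 2000s is Tuesday. For year 26: 26÷12 = 2 r 2, and 2÷4 = 0, so 2+2+0 = 4.
Tuesday + 4 ≡ Saturday — that's 2026's doomsday.
In December the doomsday date is Dec 12.
Dec 3 is 9 days before Dec 12; 9 mod 7 = 2, so Saturday − 2 = Thursday.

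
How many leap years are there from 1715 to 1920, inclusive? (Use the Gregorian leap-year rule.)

50

Multiples of 4 in [1715,1920]: 52.
Of those, multiples of 100: 2 (not leap unless ÷400).
Multiples of 400: 0.
Leap years = 52 − 2 + 0 = 50.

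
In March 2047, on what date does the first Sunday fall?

March 3, 2047

March 1, 2047 is a Friday.
The first Sunday is therefore March 3 (2 days later).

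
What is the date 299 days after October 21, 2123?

Oct has 31 days: +11 → Nov 1, 2123 (288 left).
Nov has 30 days: +30 → Dec 1, 2123 (258 left).
Dec has 31 days: +31 → Jan 1, 2124 (227 left).
Jan has 31 days: +31 → Feb 1, 2124 (196 left).
Feb has 29 days: +29 → Mar 1, 2124 (167 left).
Mar has 31 days: +31 → Apr 1, 2124 (136 left).
Apr has 30 days: +30 → May 1, 2124 (106 left).
May has 31 days: +31 → Jun 1, 2124 (75 left).
Jun has 30 days: +30 → Jul 1, 2124 (45 left).
Jul has 31 days: +31 → Aug 1, 2124 (14 left).
+14 → Aug 15, 2124.

August 15, 2124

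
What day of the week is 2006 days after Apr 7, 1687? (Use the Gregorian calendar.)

Friday

First find the weekday of Apr 7, 1687. Doomsday rule: the anchor day for the 1600s is Tuesday. For year 87: 87÷12 = 7 r 3, and 3÷4 = 0, so 7+3+0 = 10.
Tuesday + 10 ≡ Friday — that's 1687's doomsday.
In April the doomsday date is Apr 4.
Apr 7 is 3 days after Apr 4; 3 mod 7 = 3, so Friday + 3 = Monday.
2006 mod 7 = 4, so 2006 days after a Monday is Monday + 4 = Friday.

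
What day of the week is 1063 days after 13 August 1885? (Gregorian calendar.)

Wednesday

Aug 13, 1885 is a Thursday.
1063 mod 7 = 6, so 1063 days after a Thursday is Thursday + 6 = Wednesday.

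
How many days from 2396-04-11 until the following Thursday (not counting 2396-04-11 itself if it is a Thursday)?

7

Apr 11, 2396 is a Thursday.
From Thursday to the next Thursday is 7 days.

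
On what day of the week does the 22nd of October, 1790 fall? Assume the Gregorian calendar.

Friday

Doomsday rule: the anchor day for the 1700s is Sunday. For year 90: 90÷12 = 7 r 6, and 6÷4 = 1, so 7+6+1 = 14.
Sunday + 14 ≡ Sunday — that's 1790's doomsday.
In October the doomsday date is Oct 10.
Oct 22 is 12 days after Oct 10; 12 mod 7 = 5, so Sunday + 5 = Friday.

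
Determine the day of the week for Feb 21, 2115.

Thursday

Doomsday rule: the anchor day for the 2100s is Sunday. For year 15: 15÷12 = 1 r 3, and 3÷4 = 0, so 1+3+0 = 4.
Sunday + 4 ≡ Thursday — that's 2115's doomsday.
In February the doomsday date is Feb 28 (2115 is not a leap year).
Feb 21 is 7 days before Feb 28; 7 mod 7 = 0, so Thursday − 0 = Thursday.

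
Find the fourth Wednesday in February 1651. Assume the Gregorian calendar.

February 1, 1651 is a Wednesday.
The first Wednesday is therefore February 1 (same day).
The fourth Wednesday is 1 + 3×7 = February 22.

February 22, 1651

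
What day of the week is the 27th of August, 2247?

Friday

Doomsday rule: the anchor day for the 2200s is Friday. For year 47: 47÷12 = 3 r 11, and 11÷4 = 2, so 3+11+2 = 16.
Friday + 16 ≡ Sunday — that's 2247's doomsday.
In August the doomsday date is Aug 8.
Aug 27 is 19 days after Aug 8; 19 mod 7 = 5, so Sunday + 5 = Friday.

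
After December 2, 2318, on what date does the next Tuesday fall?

Dec 2, 2318 is a Monday.
From Monday to the next Tuesday is 1 day.
Dec 2, 2318 + 1 = Dec 3, 2318.

December 3, 2318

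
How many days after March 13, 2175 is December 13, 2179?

Mar 13, 2175 → Mar 13, 2176: 366 days (Feb 29, 2176 is in that span).
Mar 13, 2176 → Mar 13, 2177: 365 days.
Mar 13, 2177 → Mar 13, 2178: 365 days.
Mar 13, 2178 → Mar 13, 2179: 365 days.
Mar 13, 2179 → Apr 13, 2179: 31 days (March has 31).
Apr 13, 2179 → May 13, 2179: 30 days (April has 30).
May 13, 2179 → Jun 13, 2179: 31 days (May has 31).
Jun 13, 2179 → Jul 13, 2179: 30 days (June has 30).
Jul 13, 2179 → Aug 13, 2179: 31 days (July has 31).
Aug 13, 2179 → Sep 13, 2179: 31 days (August has 31).
Sep 13, 2179 → Oct 13, 2179: 30 days (September has 30).
Oct 13, 2179 → Nov 13, 2179: 31 days (October has 31).
Nov 13, 2179 → Dec 13, 2179: 30 days.
Total: 1736 days.

1736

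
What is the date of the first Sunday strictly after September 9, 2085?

Sep 9, 2085 is a Sunday.
From Sunday to the next Sunday is 7 days.
Sep 9, 2085 + 7 = Sep 16, 2085.

September 16, 2085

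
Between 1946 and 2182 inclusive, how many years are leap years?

58

Multiples of 4 in [1946,2182]: 59.
Of those, multiples of 100: 2 (not leap unless ÷400).
Multiples of 400: 1.
Leap years = 59 − 2 + 1 = 58.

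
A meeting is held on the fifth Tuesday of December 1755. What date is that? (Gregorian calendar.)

December 1, 1755 is a Monday.
The first Tuesday is therefore December 2 (1 days later).
The fifth Tuesday is 2 + 4×7 = December 30.

December 30, 1755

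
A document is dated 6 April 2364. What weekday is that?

Doomsday rule: the anchor day for the 2300s is Wednesday. For year 64: 64÷12 = 5 r 4, and 4÷4 = 1, so 5+4+1 = 10.
Wednesday + 10 ≡ Saturday — that's 2364's doomsday.
In April the doomsday date is Apr 4.
Apr 6 is 2 days after Apr 4; 2 mod 7 = 2, so Saturday + 2 = Monday.

Monday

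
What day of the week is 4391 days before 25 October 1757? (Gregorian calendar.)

Sunday

First find the weekday of Oct 25, 1757. Doomsday rule: the anchor day for the 1700s is Sunday. For year 57: 57÷12 = 4 r 9, and 9÷4 = 2, so 4+9+2 = 15.
Sunday + 15 ≡ Monday — that's 1757's doomsday.
In October the doomsday date is Oct 10.
Oct 25 is 15 days after Oct 10; 15 mod 7 = 1, so Monday + 1 = Tuesday.
4391 mod 7 = 2, so 4391 days before a Tuesday is Tuesday − 2 = Sunday.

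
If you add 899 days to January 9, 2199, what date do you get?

June 27, 2201

+365 (one year) → Jan 9, 2200 (534 left).
+365 (one year) → Jan 9, 2201 (169 left).
Jan has 31 days: +23 → Feb 1, 2201 (146 left).
Feb has 28 days: +28 → Mar 1, 2201 (118 left).
Mar has 31 days: +31 → Apr 1, 2201 (87 left).
Apr has 30 days: +30 → May 1, 2201 (57 left).
May has 31 days: +31 → Jun 1, 2201 (26 left).
+26 → Jun 27, 2201.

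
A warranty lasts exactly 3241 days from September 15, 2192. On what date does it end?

August 1, 2201

+365 (one year) → Sep 15, 2193 (2876 left).
+365 (one year) → Sep 15, 2194 (2511 left).
+365 (one year) → Sep 15, 2195 (2146 left).
+366 (one year; includes Feb 29, 2196) → Sep 15, 2196 (1780 left).
+365 (one year) → Sep 15, 2197 (1415 left).
+365 (one year) → Sep 15, 2198 (1050 left).
+365 (one year) → Sep 15, 2199 (685 left).
+365 (one year) → Sep 15, 2200 (320 left).
Sep has 30 days: +16 → Oct 1, 2200 (304 left).
Oct has 31 days: +31 → Nov 1, 2200 (273 left).
Nov has 30 days: +30 → Dec 1, 2200 (243 left).
Dec has 31 days: +31 → Jan 1, 2201 (212 left).
Jan has 31 days: +31 → Feb 1, 2201 (181 left).
Feb has 28 days: +28 → Mar 1, 2201 (153 left).
Mar has 31 days: +31 → Apr 1, 2201 (122 left).
Apr has 30 days: +30 → May 1, 2201 (92 left).
May has 31 days: +31 → Jun 1, 2201 (61 left).
Jun has 30 days: +30 → Jul 1, 2201 (31 left).
Jul has 31 days: +31 → Aug 1, 2201 (0 left).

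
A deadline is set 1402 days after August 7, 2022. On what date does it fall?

+365 (one year) → Aug 7, 2023 (1037 left).
+366 (one year; includes Feb 29, 2024) → Aug 7, 2024 (671 left).
+365 (one year) → Aug 7, 2025 (306 left).
Aug has 31 days: +25 → Sep 1, 2025 (281 left).
Sep has 30 days: +30 → Oct 1, 2025 (251 left).
Oct has 31 days: +31 → Nov 1, 2025 (220 left).
Nov has 30 days: +30 → Dec 1, 2025 (190 left).
Dec has 31 days: +31 → Jan 1, 2026 (159 left).
Jan has 31 days: +31 → Feb 1, 2026 (128 left).
Feb has 28 days: +28 → Mar 1, 2026 (100 left).
Mar has 31 days: +31 → Apr 1, 2026 (69 left).
Apr has 30 days: +30 → May 1, 2026 (39 left).
May has 31 days: +31 → Jun 1, 2026 (8 left).
+8 → Jun 9, 2026.

June 9, 2026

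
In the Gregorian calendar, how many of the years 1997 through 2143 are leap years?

35

Multiples of 4 in [1997,2143]: 36.
Of those, multiples of 100: 2 (not leap unless ÷400).
Multiples of 400: 1.
Leap years = 36 − 2 + 1 = 35.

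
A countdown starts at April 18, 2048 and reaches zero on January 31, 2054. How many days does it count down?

2114

Apr 18, 2048 → Apr 18, 2049: 365 days.
Apr 18, 2049 → Apr 18, 2050: 365 days.
Apr 18, 2050 → Apr 18, 2051: 365 days.
Apr 18, 2051 → Apr 18, 2052: 366 days (Feb 29, 2052 is in that span).
Apr 18, 2052 → Apr 18, 2053: 365 days.
Apr 18, 2053 → May 18, 2053: 30 days (April has 30).
May 18, 2053 → Jun 18, 2053: 31 days (May has 31).
Jun 18, 2053 → Jul 18, 2053: 30 days (June has 30).
Jul 18, 2053 → Aug 18, 2053: 31 days (July has 31).
Aug 18, 2053 → Sep 18, 2053: 31 days (August has 31).
Sep 18, 2053 → Oct 18, 2053: 30 days (September has 30).
Oct 18, 2053 → Nov 18, 2053: 31 days (October has 31).
Nov 18, 2053 → Dec 18, 2053: 30 days (November has 30).
Dec 18, 2053 → Jan 18, 2054: 31 days (December has 31).
Jan 18, 2054 → Jan 31, 2054: 13 days.
Total: 2114 days.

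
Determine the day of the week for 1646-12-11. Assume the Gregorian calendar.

Tuesday

Doomsday rule: the anchor day for the 1600s is Tuesday. For year 46: 46÷12 = 3 r 10, and 10÷4 = 2, so 3+10+2 = 15.
Tuesday + 15 ≡ Wednesday — that's 1646's doomsday.
In December the doomsday date is Dec 12.
Dec 11 is 1 day before Dec 12; 1 mod 7 = 1, so Wednesday − 1 = Tuesday.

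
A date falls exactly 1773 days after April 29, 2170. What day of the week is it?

Tuesday

First find the weekday of Apr 29, 2170. Doomsday rule: the anchor day for the 2100s is Sunday. For year 70: 70÷12 = 5 r 10, and 10÷4 = 2, so 5+10+2 = 17.
Sunday + 17 ≡ Wednesday — that's 2170's doomsday.
In April the doomsday date is Apr 4.
Apr 29 is 25 days after Apr 4; 25 mod 7 = 4, so Wednesday + 4 = Sunday.
1773 mod 7 = 2, so 1773 days after a Sunday is Sunday + 2 = Tuesday.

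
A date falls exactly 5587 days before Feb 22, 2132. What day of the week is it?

Feb 22, 2132 is a Friday.
5587 mod 7 = 1, so 5587 days before a Friday is Friday − 1 = Thursday.

Thursday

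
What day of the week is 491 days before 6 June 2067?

First find the weekday of Jun 6, 2067. Doomsday rule: the anchor day for the 2000s is Tuesday. For year 67: 67÷12 = 5 r 7, and 7÷4 = 1, so 5+7+1 = 13.
Tuesday + 13 ≡ Monday — that's 2067's doomsday.
In June the doomsday date is Jun 6.
Jun 6 is the doomsday itself: Monday.
491 mod 7 = 1, so 491 days before a Monday is Monday − 1 = Sunday.

Sunday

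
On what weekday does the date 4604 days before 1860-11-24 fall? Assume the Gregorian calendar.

First find the weekday of Nov 24, 1860. Doomsday rule: the anchor day for the 1800s is Friday. For year 60: 60÷12 = 5 r 0, and 0÷4 = 0, so 5+0+0 = 5.
Friday + 5 ≡ Wednesday — that's 1860's doomsday.
In November the doomsday date is Nov 7.
Nov 24 is 17 days after Nov 7; 17 mod 7 = 3, so Wednesday + 3 = Saturday.
4604 mod 7 = 5, so 4604 days before a Saturday is Saturday − 5 = Monday.

Monday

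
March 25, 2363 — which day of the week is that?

Doomsday rule: the anchor day for the 2300s is Wednesday. For year 63: 63÷12 = 5 r 3, and 3÷4 = 0, so 5+3+0 = 8.
Wednesday + 8 ≡ Thursday — that's 2363's doomsday.
In March the doomsday date is Mar 14.
Mar 25 is 11 days after Mar 14; 11 mod 7 = 4, so Thursday + 4 = Monday.

Monday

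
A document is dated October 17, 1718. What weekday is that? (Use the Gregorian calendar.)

Monday

Doomsday rule: the anchor day for the 1700s is Sunday. For year 18: 18÷12 = 1 r 6, and 6÷4 = 1, so 1+6+1 = 8.
Sunday + 8 ≡ Monday — that's 1718's doomsday.
In October the doomsday date is Oct 10.
Oct 17 is 7 days after Oct 10; 7 mod 7 = 0, so Monday + 0 = Monday.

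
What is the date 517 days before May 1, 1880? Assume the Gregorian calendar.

December 1, 1878

−366 (one year; includes Feb 29, 1880) → May 1, 1879 (151 left).
−1 → Apr 30, 1879 (end of Apr, 30 days; 150 left).
−30 → Mar 31, 1879 (end of Mar, 31 days; 120 left).
−31 → Feb 28, 1879 (end of Feb, 28 days; 89 left).
−28 → Jan 31, 1879 (end of Jan, 31 days; 61 left).
−31 → Dec 31, 1878 (end of Dec, 31 days; 30 left).
−30 → Dec 1, 1878.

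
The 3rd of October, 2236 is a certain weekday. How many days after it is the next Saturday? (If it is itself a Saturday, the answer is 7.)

5

Oct 3, 2236 is a Monday.
From Monday to the next Saturday is 5 days.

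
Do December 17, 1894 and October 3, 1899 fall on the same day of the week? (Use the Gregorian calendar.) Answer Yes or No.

From Dec 17, 1894 to Oct 3, 1899 is 1751 days.
1751 mod 7 = 1, so they are different weekdays.
(Dec 17, 1894 is a Monday; Oct 3, 1899 is a Tuesday.)

No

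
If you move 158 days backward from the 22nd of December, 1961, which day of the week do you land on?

Monday

First find the weekday of Dec 22, 1961. Doomsday rule: the anchor day for the 1900s is Wednesday. For year 61: 61÷12 = 5 r 1, and 1÷4 = 0, so 5+1+0 = 6.
Wednesday + 6 ≡ Tuesday — that's 1961's doomsday.
In December the doomsday date is Dec 12.
Dec 22 is 10 days after Dec 12; 10 mod 7 = 3, so Tuesday + 3 = Friday.
158 mod 7 = 4, so 158 days before a Friday is Friday − 4 = Monday.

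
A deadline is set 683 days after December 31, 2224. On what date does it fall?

+365 (one year) → Dec 31, 2225 (318 left).
Dec has 31 days: +1 → Jan 1, 2226 (317 left).
Jan has 31 days: +31 → Feb 1, 2226 (286 left).
Feb has 28 days: +28 → Mar 1, 2226 (258 left).
Mar has 31 days: +31 → Apr 1, 2226 (227 left).
Apr has 30 days: +30 → May 1, 2226 (197 left).
May has 31 days: +31 → Jun 1, 2226 (166 left).
Jun has 30 days: +30 → Jul 1, 2226 (136 left).
Jul has 31 days: +31 → Aug 1, 2226 (105 left).
Aug has 31 days: +31 → Sep 1, 2226 (74 left).
Sep has 30 days: +30 → Oct 1, 2226 (44 left).
Oct has 31 days: +31 → Nov 1, 2226 (13 left).
+13 → Nov 14, 2226.

November 14, 2226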